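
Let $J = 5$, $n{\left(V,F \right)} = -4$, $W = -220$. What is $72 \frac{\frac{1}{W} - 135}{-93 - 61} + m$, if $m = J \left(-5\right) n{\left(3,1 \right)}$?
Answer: $\frac{98687}{605} \approx 163.12$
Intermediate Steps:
$m = 100$ ($m = 5 \left(-5\right) \left(-4\right) = \left(-25\right) \left(-4\right) = 100$)
$72 \frac{\frac{1}{W} - 135}{-93 - 61} + m = 72 \frac{\frac{1}{-220} - 135}{-93 - 61} + 100 = 72 \frac{- \frac{1}{220} - 135}{-154} + 100 = 72 \left(\left(- \frac{29701}{220}\right) \left(- \frac{1}{154}\right)\right) + 100 = 72 \cdot \frac{4243}{4840} + 100 = \frac{38187}{605} + 100 = \frac{98687}{605}$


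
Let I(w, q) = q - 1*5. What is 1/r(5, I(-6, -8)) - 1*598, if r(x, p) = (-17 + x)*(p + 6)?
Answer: -50231/84 ≈ -597.99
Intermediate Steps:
I(w, q) = -5 + q (I(w, q) = q - 5 = -5 + q)
r(x, p) = (-17 + x)*(6 + p)
1/r(5, I(-6, -8)) - 1*598 = 1/(-102 - 17*(-5 - 8) + 6*5 + (-5 - 8)*5) - 1*598 = 1/(-102 - 17*(-13) + 30 - 13*5) - 598 = 1/(-102 + 221 + 30 - 65) - 598 = 1/84 - 598 = -50231/84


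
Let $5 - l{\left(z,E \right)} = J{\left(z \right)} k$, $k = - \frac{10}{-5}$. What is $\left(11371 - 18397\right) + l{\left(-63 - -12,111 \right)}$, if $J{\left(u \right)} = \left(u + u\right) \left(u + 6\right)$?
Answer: $-16201$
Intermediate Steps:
$J{\left(u \right)} = 2 u \left(6 + u\right)$
$k = 2$ ($k = \left(-10\right) \left(- \frac{1}{5}\right) = 2$)
$l{\left(z,E \right)} = 5 - 4 z \left(6 + z\right)$ ($l{\left(z,E \right)} = 5 - 2 z \left(6 + z\right) 2 = 5 - 4 z \left(6 + z\right)$)
$\left(11371 - 18397\right) + l{\left(-63 - -12,111 \right)} = \left(11371 - 18397\right) + \left(5 - 4 \left(-63 - -12\right) \left(6 - 51\right)\right) = \left(11371 - 18397\right) + \left(5 - 4 \left(-63 + 12\right) \left(6 + \left(-63 + 12\right)\right)\right) = -7026 + \left(5 - - 204 \left(6 - 51\right)\right) = -7026 + \left(5 - \left(-204\right) \left(-45\right)\right) = -7026 + \left(5 - 9180\right) = -7026 - 9175 = -16201$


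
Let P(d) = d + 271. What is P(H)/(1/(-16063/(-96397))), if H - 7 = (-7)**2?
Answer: 5252601/96397 ≈ 54.489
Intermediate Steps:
H = 56 (H = 7 + (-7)**2 = 7 + 49 = 56)
P(d) = 271 + d
P(H)/(1/(-16063/(-96397))) = (271 + 56)/(1/(-16063/(-96397))) = 327/(1/(-16063*(-1/96397))) = 327/(1/(16063/96397)) = 327/(96397/16063) = 327*(16063/96397) = 5252601/96397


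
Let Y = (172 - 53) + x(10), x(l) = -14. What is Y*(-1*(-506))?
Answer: 53130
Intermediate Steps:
Y = 105 (Y = (172 - 53) - 14 = 119 - 14 = 105)
Y*(-1*(-506)) = 105*(-1*(-506)) = 105*506 = 53130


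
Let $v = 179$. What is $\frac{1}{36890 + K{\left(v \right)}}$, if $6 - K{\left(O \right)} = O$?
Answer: $\frac{1}{36717} \approx 2.7235 \cdot 10^{-5}$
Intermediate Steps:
$K{\left(O \right)} = 6 - O$
$\frac{1}{36890 + K{\left(v \right)}} = \frac{1}{36890 + \left(6 - 179\right)} = \frac{1}{36890 - 173} = \frac{1}{36717}$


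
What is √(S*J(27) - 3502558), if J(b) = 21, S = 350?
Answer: 2*I*√873802 ≈ 1869.5*I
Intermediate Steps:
√(S*J(27) - 3502558) = √(350*21 - 3502558) = √(7350 - 3502558) = √(-3495208) = 2*I*√873802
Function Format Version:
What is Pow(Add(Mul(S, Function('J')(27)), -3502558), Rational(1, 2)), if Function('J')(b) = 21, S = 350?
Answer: Mul(2, I, Pow(873802, Rational(1, 2))) ≈ Mul(1869.5, I)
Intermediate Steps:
Pow(Add(Mul(S, Function('J')(27)), -3502558), Rational(1, 2)) = Pow(Add(Mul(350, 21), -3502558), Rational(1, 2)) = Pow(Add(7350, -3502558), Rational(1, 2)) = Pow(-3495208, Rational(1, 2)) = Mul(2, I, Pow(873802, Rational(1, 2)))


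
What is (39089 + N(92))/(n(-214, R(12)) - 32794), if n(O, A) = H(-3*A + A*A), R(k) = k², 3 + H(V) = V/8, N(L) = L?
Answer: -39181/30259 ≈ -1.2949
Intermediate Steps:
H(V) = -3 + V/8
n(O, A) = -3 - 3*A/8 + A²/8 (n(O, A) = -3 + (-3*A + A*A)/8 = -3 + (-3*A + A²)/8 = -3 + (A² - 3*A)/8 = -3 + (-3*A/8 + A²/8) = -3 - 3*A/8 + A²/8)
(39089 + N(92))/(n(-214, R(12)) - 32794) = (39089 + 92)/((-3 + (⅛)*12²*(-3 + 12²)) - 32794) = 39181/((-3 + (⅛)*144*(-3 + 144)) - 32794) = 39181/((-3 + (⅛)*144*141) - 32794) = 39181/((-3 + 2538) - 32794) = 39181/(2535 - 32794) = 39181/(-30259) = 39181*(-1/30259) = -39181/30259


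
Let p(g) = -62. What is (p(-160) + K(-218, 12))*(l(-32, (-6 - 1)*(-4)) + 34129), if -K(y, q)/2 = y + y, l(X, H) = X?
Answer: 27618570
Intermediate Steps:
K(y, q) = -4*y (K(y, q) = -2*(y + y) = -4*y)
(p(-160) + K(-218, 12))*(l(-32, (-6 - 1)*(-4)) + 34129) = (-62 - 4*(-218))*(-32 + 34129) = (-62 + 872)*34097 = 810*34097 = 27618570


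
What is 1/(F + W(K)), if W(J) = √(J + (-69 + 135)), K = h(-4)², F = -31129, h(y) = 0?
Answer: -31129/969014575 - √66/969014575 ≈ -3.2133e-5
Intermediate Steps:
K = 0 (K = 0² = 0)
W(J) = √(66 + J) (W(J) = √(J + 66) = √(66 + J))
1/(F + W(K)) = 1/(-31129 + √(66 + 0)) = 1/(-31129 + √66)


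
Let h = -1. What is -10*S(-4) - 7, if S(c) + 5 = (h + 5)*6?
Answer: -197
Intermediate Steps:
S(c) = 19 (S(c) = -5 + (-1 + 5)*6 = -5 + 4*6 = -5 + 24 = 19)
-10*S(-4) - 7 = -10*19 - 7 = -190 - 7 = -197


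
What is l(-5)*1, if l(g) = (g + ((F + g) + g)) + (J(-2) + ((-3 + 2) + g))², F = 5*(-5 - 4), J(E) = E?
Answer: 4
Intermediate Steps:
F = -45 (F = 5*(-9) = -45)
l(g) = -45 + (-3 + g)² + 3*g (l(g) = (g + ((-45 + g) + g)) + (-2 + ((-3 + 2) + g))² = (g + (-45 + 2*g)) + (-2 + (-1 + g))² = (-45 + 3*g) + (-3 + g)² = -45 + (-3 + g)² + 3*g)
l(-5)*1 = (-36 + (-5)² - 3*(-5))*1 = (-36 + 25 + 15)*1 = 4*1 = 4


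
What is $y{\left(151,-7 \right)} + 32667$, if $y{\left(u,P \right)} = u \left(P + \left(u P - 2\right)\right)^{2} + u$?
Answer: $171622574$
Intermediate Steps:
$y{\left(u,P \right)} = u + u \left(-2 + P + P u\right)^{2}$ ($y{\left(u,P \right)} = u \left(P + \left(P u - 2\right)\right)^{2} + u = u \left(P + \left(-2 + P u\right)\right)^{2} + u = u \left(-2 + P + P u\right)^{2} + u = u + u \left(-2 + P + P u\right)^{2}$)
$y{\left(151,-7 \right)} + 32667 = 151 \left(1 + \left(-2 - 7 - 1057\right)^{2}\right) + 32667 = 151 \left(1 + \left(-1066\right)^{2}\right) + 32667 = 151 \left(1 + 1136356\right) + 32667 = 151 \cdot 1136357 + 32667 = 171589907 + 32667 = 171622574$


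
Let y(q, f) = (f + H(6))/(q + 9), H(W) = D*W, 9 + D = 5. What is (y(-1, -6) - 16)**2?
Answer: 6241/16 ≈ 390.06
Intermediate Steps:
D = -4 (D = -9 + 5 = -4)
H(W) = -4*W
y(q, f) = (-24 + f)/(9 + q) (y(q, f) = (f - 4*6)/(q + 9) = (f - 24)/(9 + q) = (-24 + f)/(9 + q))
(y(-1, -6) - 16)**2 = ((-24 - 6)/(9 - 1) - 16)**2 = (-30/8 - 16)**2 = ((1/8)*(-30) - 16)**2 = (-15/4 - 16)**2 = (-79/4)**2 = 6241/16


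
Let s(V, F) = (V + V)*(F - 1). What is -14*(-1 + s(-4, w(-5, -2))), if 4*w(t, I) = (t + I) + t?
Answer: -434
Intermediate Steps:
w(t, I) = t/2 + I/4 (w(t, I) = ((t + I) + t)/4 = ((I + t) + t)/4 = (I + 2*t)/4 = t/2 + I/4)
s(V, F) = 2*V*(-1 + F) (s(V, F) = (2*V)*(-1 + F) = 2*V*(-1 + F))
-14*(-1 + s(-4, w(-5, -2))) = -14*(-1 + 2*(-4)*(-1 + ((1/2)*(-5) + (1/4)*(-2)))) = -14*(-1 + 2*(-4)*(-1 + (-5/2 - 1/2))) = -14*(-1 + 2*(-4)*(-1 - 3)) = -14*(-1 + 2*(-4)*(-4)) = -14*(-1 + 32) = -14*31 = -434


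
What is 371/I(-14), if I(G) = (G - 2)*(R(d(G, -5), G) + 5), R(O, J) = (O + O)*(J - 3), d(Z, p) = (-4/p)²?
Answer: 9275/6704 ≈ 1.3835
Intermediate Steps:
d(Z, p) = 16/p²
R(O, J) = 2*O*(-3 + J) (R(O, J) = (2*O)*(-3 + J) = 2*O*(-3 + J))
I(G) = (-2 + G)*(29/25 + 32*G/25) (I(G) = (G - 2)*(2*(16/(-5)²)*(-3 + G) + 5) = (-2 + G)*(2*(16*(1/25))*(-3 + G) + 5) = (-2 + G)*(2*(16/25)*(-3 + G) + 5) = (-2 + G)*((-96/25 + 32*G/25) + 5) = (-2 + G)*(29/25 + 32*G/25))
371/I(-14) = 371/(-58/25 - 7/5*(-14) + (32/25)*(-14)²) = 371/(-58/25 + 98/5 + (32/25)*196) = 371/(-58/25 + 98/5 + 6272/25) = 371/(6704/25) = 371*(25/6704) = 9275/6704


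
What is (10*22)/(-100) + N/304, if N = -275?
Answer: -4719/1520 ≈ -3.1046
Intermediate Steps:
(10*22)/(-100) + N/304 = (10*22)/(-100) - 275/304 = 220*(-1/100) - 275*1/304 = -11/5 - 275/304 = -4719/1520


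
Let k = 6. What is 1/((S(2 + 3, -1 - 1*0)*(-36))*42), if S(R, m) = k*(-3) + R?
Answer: 1/19656 ≈ 5.0875e-5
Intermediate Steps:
S(R, m) = -18 + R (S(R, m) = 6*(-3) + R = -18 + R)
1/((S(2 + 3, -1 - 1*0)*(-36))*42) = 1/(((-18 + (2 + 3))*(-36))*42) = 1/(((-18 + 5)*(-36))*42) = 1/(-13*(-36)*42) = 1/(468*42) = 1/19656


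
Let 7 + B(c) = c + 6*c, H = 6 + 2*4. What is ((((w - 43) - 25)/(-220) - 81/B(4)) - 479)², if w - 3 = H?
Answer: 552410157049/2371600 ≈ 2.3293e+5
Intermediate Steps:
H = 14 (H = 6 + 8 = 14)
B(c) = -7 + 7*c (B(c) = -7 + (c + 6*c) = -7 + 7*c)
w = 17 (w = 3 + 14 = 17)
((((w - 43) - 25)/(-220) - 81/B(4)) - 479)² = ((((17 - 43) - 25)/(-220) - 81/(-7 + 7*4)) - 479)² = (((-26 - 25)*(-1/220) - 81/(-7 + 28)) - 479)² = ((-51*(-1/220) - 81/21) - 479)² = ((51/220 - 81*1/21) - 479)² = ((51/220 - 27/7) - 479)² = (-5583/1540 - 479)² = (-743243/1540)² = 552410157049/2371600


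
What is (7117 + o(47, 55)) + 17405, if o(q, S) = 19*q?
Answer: 25415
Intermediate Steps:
(7117 + o(47, 55)) + 17405 = (7117 + 19*47) + 17405 = (7117 + 893) + 17405 = 8010 + 17405 = 25415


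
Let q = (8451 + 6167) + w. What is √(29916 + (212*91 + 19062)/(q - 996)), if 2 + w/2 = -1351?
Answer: √891295247890/5458 ≈ 172.97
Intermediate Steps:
w = -2706 (w = -4 + 2*(-1351) = -4 - 2702 = -2706)
q = 11912 (q = (8451 + 6167) - 2706 = 14618 - 2706 = 11912)
√(29916 + (212*91 + 19062)/(q - 996)) = √(29916 + (212*91 + 19062)/(11912 - 996)) = √(29916 + (19292 + 19062)/10916) = √(29916 + 38354*(1/10916)) = √(29916 + 19177/5458) = √(163300705/5458) = √891295247890/5458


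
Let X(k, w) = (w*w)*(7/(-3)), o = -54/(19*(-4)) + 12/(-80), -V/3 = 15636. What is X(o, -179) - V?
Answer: -83563/3 ≈ -27854.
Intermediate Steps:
V = -46908 (V = -3*15636 = -46908)
o = 213/380 (o = -54/(-76) + 12*(-1/80) = -54*(-1/76) - 3/20 = 27/38 - 3/20 = 213/380 ≈ 0.56053)
X(k, w) = -7*w²/3 (X(k, w) = w²*(7*(-⅓)) = w²*(-7/3) = -7*w²/3)
X(o, -179) - V = -7/3*(-179)² - 1*(-46908) = -7/3*32041 + 46908 = -224287/3 + 46908 = -83563/3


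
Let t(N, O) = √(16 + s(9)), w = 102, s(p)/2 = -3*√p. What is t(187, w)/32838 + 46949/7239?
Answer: 2471/381 + I*√2/32838 ≈ 6.4856 + 4.3066e-5*I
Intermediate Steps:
s(p) = -6*√p (s(p) = 2*(-3*√p) = -6*√p)
t(N, O) = I*√2 (t(N, O) = √(16 - 6*√9) = √(16 - 6*3) = √(16 - 18) = √(-2) = I*√2)
t(187, w)/32838 + 46949/7239 = (I*√2)/32838 + 46949/7239 = (I*√2)*(1/32838) + 46949*(1/7239) = I*√2/32838 + 2471/381 = 2471/381 + I*√2/32838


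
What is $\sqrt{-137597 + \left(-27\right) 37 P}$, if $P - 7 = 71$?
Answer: $i \sqrt{215519} \approx 464.24 i$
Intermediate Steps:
$P = 78$ ($P = 7 + 71 = 78$)
$\sqrt{-137597 + \left(-27\right) 37 P} = \sqrt{-137597 + \left(-27\right) 37 \cdot 78} = \sqrt{-137597 - 77922} = \sqrt{-215519} = i \sqrt{215519}$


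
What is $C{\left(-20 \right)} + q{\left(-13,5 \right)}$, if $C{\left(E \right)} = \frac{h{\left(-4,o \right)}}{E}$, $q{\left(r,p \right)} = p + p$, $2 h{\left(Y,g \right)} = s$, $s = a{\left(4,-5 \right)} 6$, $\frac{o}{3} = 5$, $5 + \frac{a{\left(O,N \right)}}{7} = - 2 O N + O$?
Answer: $- \frac{619}{20} \approx -30.95$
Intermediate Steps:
$a{\left(O,N \right)} = -35 + 7 O - 14 N O$ ($a{\left(O,N \right)} = -35 + 7 \left(- 2 O N + O\right) = -35 + 7 \left(- 2 N O + O\right) = -35 + 7 \left(O - 2 N O\right) = -35 - \left(- 7 O + 14 N O\right) = -35 + 7 O - 14 N O$)
$o = 15$ ($o = 3 \cdot 5 = 15$)
$s = 1638$ ($s = \left(-35 + 7 \cdot 4 - \left(-70\right) 4\right) 6 = \left(-35 + 28 + 280\right) 6 = 273 \cdot 6 = 1638$)
$h{\left(Y,g \right)} = 819$ ($h{\left(Y,g \right)} = \frac{1}{2} \cdot 1638 = 819$)
$q{\left(r,p \right)} = 2 p$
$C{\left(E \right)} = \frac{819}{E}$
$C{\left(-20 \right)} + q{\left(-13,5 \right)} = \frac{819}{-20} + 2 \cdot 5 = 819 \left(- \frac{1}{20}\right) + 10 = - \frac{819}{20} + 10 = - \frac{619}{20}$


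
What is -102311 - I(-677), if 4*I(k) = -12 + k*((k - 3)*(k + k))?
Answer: 155729552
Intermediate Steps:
I(k) = -3 + k**2*(-3 + k)/2 (I(k) = (-12 + k*((k - 3)*(k + k)))/4 = (-12 + k*((-3 + k)*(2*k)))/4 = (-12 + k*(2*k*(-3 + k)))/4 = (-12 + 2*k**2*(-3 + k))/4 = -3 + k**2*(-3 + k)/2)
-102311 - I(-677) = -102311 - (-3 + (1/2)*(-677)**3 - 3/2*(-677)**2) = -102311 - (-3 + (1/2)*(-310288733) - 3/2*458329) = -102311 - (-3 - 310288733/2 - 1374987/2) = -102311 - 1*(-155831863) = -102311 + 155831863 = 155729552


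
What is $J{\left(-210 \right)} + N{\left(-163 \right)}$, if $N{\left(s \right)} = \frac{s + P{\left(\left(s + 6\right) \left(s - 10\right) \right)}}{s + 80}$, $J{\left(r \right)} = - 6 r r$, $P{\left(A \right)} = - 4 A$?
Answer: $- \frac{21852993}{83} \approx -2.6329 \cdot 10^{5}$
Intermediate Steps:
$J{\left(r \right)} = - 6 r^{2}$
$N{\left(s \right)} = \frac{s - 4 \left(-10 + s\right) \left(6 + s\right)}{80 + s}$ ($N{\left(s \right)} = \frac{s - 4 \left(s + 6\right) \left(s - 10\right)}{s + 80} = \frac{s - 4 \left(6 + s\right) \left(-10 + s\right)}{80 + s} = \frac{s - 4 \left(-10 + s\right) \left(6 + s\right)}{80 + s}$)
$J{\left(-210 \right)} + N{\left(-163 \right)} = - 6 \left(-210\right)^{2} + \frac{240 - 4 \left(-163\right)^{2} + 17 \left(-163\right)}{80 - 163} = \left(-6\right) 44100 + \frac{240 - 106276 - 2771}{-83} = -264600 - \frac{240 - 106276 - 2771}{83} = -264600 - - \frac{108807}{83} = -264600 + \frac{108807}{83} = - \frac{21852993}{83}$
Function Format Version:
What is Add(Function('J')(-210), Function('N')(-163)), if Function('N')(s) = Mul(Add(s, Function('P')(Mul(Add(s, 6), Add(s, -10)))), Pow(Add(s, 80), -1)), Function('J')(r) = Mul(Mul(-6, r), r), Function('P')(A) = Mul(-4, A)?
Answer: Rational(-21852993, 83) ≈ -2.6329e+5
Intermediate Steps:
Function('J')(r) = Mul(-6, Pow(r, 2))
Function('N')(s) = Mul(Pow(Add(80, s), -1), Add(s, Mul(-4, Add(-10, s), Add(6, s)))) (Function('N')(s) = Mul(Add(s, Mul(-4, Mul(Add(s, 6), Add(s, -10)))), Pow(Add(s, 80), -1)) = Mul(Add(s, Mul(-4, Mul(Add(6, s), Add(-10, s)))), Pow(Add(80, s), -1)) = Mul(Add(s, Mul(-4, Mul(Add(-10, s), Add(6, s)))), Pow(Add(80, s), -1)) = Mul(Add(s, Mul(-4, Add(-10, s), Add(6, s))), Pow(Add(80, s), -1)) = Mul(Pow(Add(80, s), -1), Add(s, Mul(-4, Add(-10, s), Add(6, s)))))
Add(Function('J')(-210), Function('N')(-163)) = Add(Mul(-6, Pow(-210, 2)), Mul(Pow(Add(80, -163), -1), Add(240, Mul(-4, Pow(-163, 2)), Mul(17, -163)))) = Add(Mul(-6, 44100), Mul(Pow(-83, -1), Add(240, Mul(-4, 26569), -2771))) = Add(-264600, Mul(Rational(-1, 83), Add(240, -106276, -2771))) = Add(-264600, Mul(Rational(-1, 83), -108807)) = Add(-264600, Rational(108807, 83)) = Rational(-21852993, 83)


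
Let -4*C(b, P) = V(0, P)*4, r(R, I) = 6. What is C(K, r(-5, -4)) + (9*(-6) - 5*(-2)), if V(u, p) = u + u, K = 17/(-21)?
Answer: -44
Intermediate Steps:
K = -17/21 (K = 17*(-1/21) = -17/21 ≈ -0.80952)
V(u, p) = 2*u
C(b, P) = 0 (C(b, P) = -2*0*4/4 = -0*4 = -1/4*0 = 0)
C(K, r(-5, -4)) + (9*(-6) - 5*(-2)) = 0 + (9*(-6) - 5*(-2)) = 0 + (-54 + 10) = 0 - 44 = -44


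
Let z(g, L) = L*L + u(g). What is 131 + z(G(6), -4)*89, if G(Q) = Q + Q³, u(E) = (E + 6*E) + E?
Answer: 159619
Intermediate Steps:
u(E) = 8*E (u(E) = 7*E + E = 8*E)
z(g, L) = L² + 8*g (z(g, L) = L*L + 8*g = L² + 8*g)
131 + z(G(6), -4)*89 = 131 + ((-4)² + 8*(6 + 6³))*89 = 131 + (16 + 8*(6 + 216))*89 = 131 + (16 + 8*222)*89 = 131 + (16 + 1776)*89 = 131 + 1792*89 = 131 + 159488 = 159619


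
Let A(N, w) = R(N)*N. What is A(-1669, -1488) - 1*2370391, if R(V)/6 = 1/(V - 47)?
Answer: -677930157/286 ≈ -2.3704e+6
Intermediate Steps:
R(V) = 6/(-47 + V) (R(V) = 6/(V - 47) = 6/(-47 + V))
A(N, w) = 6*N/(-47 + N) (A(N, w) = (6/(-47 + N))*N = 6*N/(-47 + N))
A(-1669, -1488) - 1*2370391 = 6*(-1669)/(-47 - 1669) - 1*2370391 = 6*(-1669)/(-1716) - 2370391 = 6*(-1669)*(-1/1716) - 2370391 = 1669/286 - 2370391 = -677930157/286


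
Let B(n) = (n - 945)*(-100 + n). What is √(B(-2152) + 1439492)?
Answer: 4*√525871 ≈ 2900.7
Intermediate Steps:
B(n) = (-945 + n)*(-100 + n)
√(B(-2152) + 1439492) = √((94500 + (-2152)² - 1045*(-2152)) + 1439492) = √((94500 + 4631104 + 2248840) + 1439492) = √(6974444 + 1439492) = √8413936 = 4*√525871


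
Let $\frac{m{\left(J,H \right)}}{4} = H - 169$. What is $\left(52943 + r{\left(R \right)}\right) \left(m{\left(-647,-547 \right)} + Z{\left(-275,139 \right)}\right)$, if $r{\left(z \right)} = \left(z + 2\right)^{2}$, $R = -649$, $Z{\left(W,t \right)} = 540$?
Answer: $-1095886848$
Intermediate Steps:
$m{\left(J,H \right)} = -676 + 4 H$ ($m{\left(J,H \right)} = 4 \left(H - 169\right) = 4 \left(-169 + H\right) = -676 + 4 H$)
$r{\left(z \right)} = \left(2 + z\right)^{2}$
$\left(52943 + r{\left(R \right)}\right) \left(m{\left(-647,-547 \right)} + Z{\left(-275,139 \right)}\right) = \left(52943 + \left(2 - 649\right)^{2}\right) \left(\left(-676 + 4 \left(-547\right)\right) + 540\right) = \left(52943 + \left(-647\right)^{2}\right) \left(\left(-676 - 2188\right) + 540\right) = \left(52943 + 418609\right) \left(-2864 + 540\right) = 471552 \left(-2324\right) = -1095886848$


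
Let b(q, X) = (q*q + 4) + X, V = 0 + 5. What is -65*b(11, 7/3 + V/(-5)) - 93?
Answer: -24914/3 ≈ -8304.7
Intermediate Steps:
V = 5
b(q, X) = 4 + X + q**2 (b(q, X) = (q**2 + 4) + X = (4 + q**2) + X = 4 + X + q**2)
-65*b(11, 7/3 + V/(-5)) - 93 = -65*(4 + (7/3 + 5/(-5)) + 11**2) - 93 = -65*(4 + (7*(1/3) + 5*(-1/5)) + 121) - 93 = -65*(4 + (7/3 - 1) + 121) - 93 = -65*(4 + 4/3 + 121) - 93 = -65*379/3 - 93 = -24635/3 - 93 = -24914/3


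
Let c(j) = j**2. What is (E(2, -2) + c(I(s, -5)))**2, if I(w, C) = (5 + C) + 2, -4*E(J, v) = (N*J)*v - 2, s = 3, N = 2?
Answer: 169/4 ≈ 42.250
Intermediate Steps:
E(J, v) = 1/2 - J*v/2 (E(J, v) = -((2*J)*v - 2)/4 = -(2*J*v - 2)/4 = -(-2 + 2*J*v)/4 = 1/2 - J*v/2)
I(w, C) = 7 + C
(E(2, -2) + c(I(s, -5)))**2 = ((1/2 - 1/2*2*(-2)) + (7 - 5)**2)**2 = ((1/2 + 2) + 2**2)**2 = (5/2 + 4)**2 = (13/2)**2 = 169/4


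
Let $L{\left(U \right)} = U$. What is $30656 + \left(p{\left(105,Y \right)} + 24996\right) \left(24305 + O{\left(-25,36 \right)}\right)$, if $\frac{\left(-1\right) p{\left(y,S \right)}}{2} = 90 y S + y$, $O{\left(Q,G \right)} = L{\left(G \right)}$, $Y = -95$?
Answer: $44307612182$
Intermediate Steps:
$O{\left(Q,G \right)} = G$
$p{\left(y,S \right)} = - 2 y - 180 S y$ ($p{\left(y,S \right)} = - 2 \left(90 y S + y\right) = - 2 \left(90 S y + y\right) = - 2 \left(y + 90 S y\right) = - 2 y - 180 S y$)
$30656 + \left(p{\left(105,Y \right)} + 24996\right) \left(24305 + O{\left(-25,36 \right)}\right) = 30656 + \left(\left(-2\right) 105 \left(1 + 90 \left(-95\right)\right) + 24996\right) \left(24305 + 36\right) = 30656 + \left(\left(-2\right) 105 \left(1 - 8550\right) + 24996\right) 24341 = 30656 + \left(\left(-2\right) 105 \left(-8549\right) + 24996\right) 24341 = 30656 + \left(1795290 + 24996\right) 24341 = 30656 + 1820286 \cdot 24341 = 30656 + 44307581526 = 44307612182$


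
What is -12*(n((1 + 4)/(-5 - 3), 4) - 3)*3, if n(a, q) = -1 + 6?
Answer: -72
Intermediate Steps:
n(a, q) = 5
-12*(n((1 + 4)/(-5 - 3), 4) - 3)*3 = -12*(5 - 3)*3 = -24*3 = -12*6 = -72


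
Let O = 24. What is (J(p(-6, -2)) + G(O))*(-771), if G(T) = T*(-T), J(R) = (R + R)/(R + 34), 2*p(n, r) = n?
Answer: 13771602/31 ≈ 4.4425e+5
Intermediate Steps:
p(n, r) = n/2
J(R) = 2*R/(34 + R) (J(R) = (2*R)/(34 + R) = 2*R/(34 + R))
G(T) = -T²
(J(p(-6, -2)) + G(O))*(-771) = (2*((½)*(-6))/(34 + (½)*(-6)) - 1*24²)*(-771) = (2*(-3)/(34 - 3) - 1*576)*(-771) = (2*(-3)/31 - 576)*(-771) = (2*(-3)*(1/31) - 576)*(-771) = (-6/31 - 576)*(-771) = -17862/31*(-771) = 13771602/31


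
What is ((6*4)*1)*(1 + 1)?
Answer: 48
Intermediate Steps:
((6*4)*1)*(1 + 1) = (24*1)*2 = 24*2 = 48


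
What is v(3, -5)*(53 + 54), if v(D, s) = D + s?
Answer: -214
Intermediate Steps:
v(3, -5)*(53 + 54) = (3 - 5)*(53 + 54) = -2*107 = -214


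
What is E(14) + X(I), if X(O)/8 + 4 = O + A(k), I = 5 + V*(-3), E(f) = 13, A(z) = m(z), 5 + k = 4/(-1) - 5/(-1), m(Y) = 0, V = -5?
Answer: 141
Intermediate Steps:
k = -4 (k = -5 + (4/(-1) - 5/(-1)) = -5 + (4*(-1) - 5*(-1)) = -5 + (-4 + 5) = -5 + 1 = -4)
A(z) = 0
I = 20 (I = 5 - 5*(-3) = 5 + 15 = 20)
X(O) = -32 + 8*O (X(O) = -32 + 8*(O + 0) = -32 + 8*O)
E(14) + X(I) = 13 + (-32 + 8*20) = 13 + (-32 + 160) = 13 + 128 = 141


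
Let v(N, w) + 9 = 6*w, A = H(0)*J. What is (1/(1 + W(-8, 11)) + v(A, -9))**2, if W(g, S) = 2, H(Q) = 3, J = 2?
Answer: 35344/9 ≈ 3927.1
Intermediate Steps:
A = 6 (A = 3*2 = 6)
v(N, w) = -9 + 6*w
(1/(1 + W(-8, 11)) + v(A, -9))**2 = (1/(1 + 2) + (-9 + 6*(-9)))**2 = (1/3 + (-9 - 54))**2 = (1/3 - 63)**2 = (-188/3)**2 = 35344/9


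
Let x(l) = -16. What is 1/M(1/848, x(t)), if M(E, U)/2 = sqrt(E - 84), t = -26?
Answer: -2*I*sqrt(3775243)/71231 ≈ -0.054555*I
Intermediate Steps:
M(E, U) = 2*sqrt(-84 + E) (M(E, U) = 2*sqrt(E - 84) = 2*sqrt(-84 + E))
1/M(1/848, x(t)) = 1/(2*sqrt(-84 + 1/848)) = 1/(2*sqrt(-71231/848)) = 1/(2*(I*sqrt(3775243)/212)) = 1/(I*sqrt(3775243)/106) = -2*I*sqrt(3775243)/71231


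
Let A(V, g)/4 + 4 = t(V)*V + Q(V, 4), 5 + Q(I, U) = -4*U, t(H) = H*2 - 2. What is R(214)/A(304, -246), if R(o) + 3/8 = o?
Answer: 1709/5894368 ≈ 0.00028994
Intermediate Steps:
t(H) = -2 + 2*H (t(H) = 2*H - 2 = -2 + 2*H)
R(o) = -3/8 + o
Q(I, U) = -5 - 4*U
A(V, g) = -100 + 4*V*(-2 + 2*V) (A(V, g) = -16 + 4*((-2 + 2*V)*V + (-5 - 4*4)) = -16 + 4*(V*(-2 + 2*V) + (-5 - 16)) = -16 + 4*(V*(-2 + 2*V) - 21) = -16 + 4*(-21 + V*(-2 + 2*V)) = -16 + (-84 + 4*V*(-2 + 2*V)) = -100 + 4*V*(-2 + 2*V))
R(214)/A(304, -246) = (-3/8 + 214)/(-100 + 8*304*(-1 + 304)) = 1709/(8*(-100 + 8*304*303)) = 1709/(8*(-100 + 736896)) = (1709/8)/736796 = (1709/8)*(1/736796) = 1709/5894368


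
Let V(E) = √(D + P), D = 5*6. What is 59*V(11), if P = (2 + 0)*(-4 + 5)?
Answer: 236*√2 ≈ 333.75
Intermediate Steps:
P = 2 (P = 2*1 = 2)
D = 30
V(E) = 4*√2 (V(E) = √(30 + 2) = √32 = 4*√2)
59*V(11) = 59*(4*√2) = 236*√2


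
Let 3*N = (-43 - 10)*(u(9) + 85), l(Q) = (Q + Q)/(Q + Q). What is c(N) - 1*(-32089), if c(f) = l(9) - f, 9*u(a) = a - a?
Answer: 100775/3 ≈ 33592.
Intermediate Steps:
u(a) = 0 (u(a) = (a - a)/9 = (⅑)*0 = 0)
l(Q) = 1 (l(Q) = (2*Q)/((2*Q)) = (2*Q)*(1/(2*Q)) = 1)
N = -4505/3 (N = ((-43 - 10)*(0 + 85))/3 = (-53*85)/3 = (⅓)*(-4505) = -4505/3 ≈ -1501.7)
c(f) = 1 - f
c(N) - 1*(-32089) = (1 - 1*(-4505/3)) - 1*(-32089) = (1 + 4505/3) + 32089 = 4508/3 + 32089 = 100775/3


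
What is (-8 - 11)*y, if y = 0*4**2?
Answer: 0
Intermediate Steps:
y = 0 (y = 0*16 = 0)
(-8 - 11)*y = (-8 - 11)*0 = -19*0 = 0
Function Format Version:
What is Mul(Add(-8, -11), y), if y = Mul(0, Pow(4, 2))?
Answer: 0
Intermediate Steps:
y = 0 (y = Mul(0, 16) = 0)
Mul(Add(-8, -11), y) = Mul(Add(-8, -11), 0) = Mul(-19, 0) = 0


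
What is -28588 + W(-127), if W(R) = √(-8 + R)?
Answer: -28588 + 3*I*√15 ≈ -28588.0 + 11.619*I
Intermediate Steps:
-28588 + W(-127) = -28588 + √(-8 - 127) = -28588 + √(-135) = -28588 + 3*I*√15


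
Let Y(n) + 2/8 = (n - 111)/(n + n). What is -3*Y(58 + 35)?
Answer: 129/124 ≈ 1.0403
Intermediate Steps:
Y(n) = -¼ + (-111 + n)/(2*n) (Y(n) = -¼ + (n - 111)/(n + n) = -¼ + (-111 + n)/((2*n)) = -¼ + (-111 + n)*(1/(2*n)) = -¼ + (-111 + n)/(2*n))
-3*Y(58 + 35) = -3*(-222 + (58 + 35))/(4*(58 + 35)) = -3*(-222 + 93)/(4*93) = -3*(-129)/(4*93) = -3*(-43/124) = 129/124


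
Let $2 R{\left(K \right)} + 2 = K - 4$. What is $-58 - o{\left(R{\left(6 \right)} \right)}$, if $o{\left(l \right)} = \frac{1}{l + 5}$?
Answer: $- \frac{291}{5} \approx -58.2$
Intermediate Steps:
$R{\left(K \right)} = -3 + \frac{K}{2}$ ($R{\left(K \right)} = -1 + \frac{K - 4}{2} = -1 + \frac{-4 + K}{2} = -1 + \left(-2 + \frac{K}{2}\right) = -3 + \frac{K}{2}$)
$o{\left(l \right)} = \frac{1}{5 + l}$
$-58 - o{\left(R{\left(6 \right)} \right)} = -58 - \frac{1}{5 + \left(-3 + \frac{1}{2} \cdot 6\right)} = -58 - \frac{1}{5 + \left(-3 + 3\right)} = -58 - \frac{1}{5 + 0} = -58 - \frac{1}{5} = - \frac{291}{5}$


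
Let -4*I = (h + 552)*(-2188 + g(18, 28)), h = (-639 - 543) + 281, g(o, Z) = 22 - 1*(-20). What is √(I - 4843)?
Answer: I*√768326/2 ≈ 438.27*I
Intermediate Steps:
g(o, Z) = 42 (g(o, Z) = 22 + 20 = 42)
h = -901 (h = -1182 + 281 = -901)
I = -374477/2 (I = -(-901 + 552)*(-2188 + 42)/4 = -(-349)*(-2146)/4 = -¼*748954 = -374477/2 ≈ -1.8724e+5)
√(I - 4843) = √(-374477/2 - 4843) = √(-384163/2) = I*√768326/2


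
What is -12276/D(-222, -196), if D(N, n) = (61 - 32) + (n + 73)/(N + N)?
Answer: -1816848/4333 ≈ -419.30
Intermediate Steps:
D(N, n) = 29 + (73 + n)/(2*N) (D(N, n) = 29 + (73 + n)/((2*N)) = 29 + (73 + n)*(1/(2*N)) = 29 + (73 + n)/(2*N))
-12276/D(-222, -196) = -12276*(-444/(73 - 196 + 58*(-222))) = -12276*(-444/(73 - 196 - 12876)) = -12276/((1/2)*(-1/222)*(-12999)) = -12276/4333/148 = -12276*148/4333 = -1816848/4333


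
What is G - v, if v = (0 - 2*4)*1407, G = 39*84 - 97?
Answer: 14435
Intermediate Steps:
G = 3179 (G = 3276 - 97 = 3179)
v = -11256 (v = (0 - 8)*1407 = -8*1407 = -11256)
G - v = 3179 - 1*(-11256) = 3179 + 11256 = 14435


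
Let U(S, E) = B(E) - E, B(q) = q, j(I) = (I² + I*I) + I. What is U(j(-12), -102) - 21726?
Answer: -21726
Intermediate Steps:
j(I) = I + 2*I² (j(I) = (I² + I²) + I = 2*I² + I = I + 2*I²)
U(S, E) = 0 (U(S, E) = E - E = 0)
U(j(-12), -102) - 21726 = 0 - 21726 = -21726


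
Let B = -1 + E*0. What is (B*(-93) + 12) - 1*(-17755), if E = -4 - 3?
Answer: 17860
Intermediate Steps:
E = -7
B = -1 (B = -1 - 7*0 = -1 + 0 = -1)
(B*(-93) + 12) - 1*(-17755) = (-1*(-93) + 12) - 1*(-17755) = (93 + 12) + 17755 = 105 + 17755 = 17860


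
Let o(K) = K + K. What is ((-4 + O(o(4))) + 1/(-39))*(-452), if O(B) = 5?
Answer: -17176/39 ≈ -440.41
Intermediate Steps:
o(K) = 2*K
((-4 + O(o(4))) + 1/(-39))*(-452) = ((-4 + 5) + 1/(-39))*(-452) = (1 - 1/39)*(-452) = (38/39)*(-452) = -17176/39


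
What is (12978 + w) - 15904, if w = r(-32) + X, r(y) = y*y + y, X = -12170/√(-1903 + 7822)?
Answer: -1934 - 12170*√5919/5919 ≈ -2092.2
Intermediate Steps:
X = -12170*√5919/5919 ≈ -158.19
r(y) = y + y² (r(y) = y² + y = y + y²)
w = 992 - 12170*√5919/5919 (w = -32*(1 - 32) - 12170*√5919/5919 = -32*(-31) - 12170*√5919/5919 = 992 - 12170*√5919/5919 ≈ 833.81)
(12978 + w) - 15904 = (12978 + (992 - 12170*√5919/5919)) - 15904 = (13970 - 12170*√5919/5919) - 15904 = -1934 - 12170*√5919/5919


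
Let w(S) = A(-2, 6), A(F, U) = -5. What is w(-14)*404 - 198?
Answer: -2218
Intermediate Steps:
w(S) = -5
w(-14)*404 - 198 = -5*404 - 198 = -2020 - 198 = -2218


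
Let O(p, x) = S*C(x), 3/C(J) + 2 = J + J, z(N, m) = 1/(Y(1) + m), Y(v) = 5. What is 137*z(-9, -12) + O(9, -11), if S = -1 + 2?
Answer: -1103/56 ≈ -19.696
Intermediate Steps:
z(N, m) = 1/(5 + m)
S = 1
C(J) = 3/(-2 + 2*J) (C(J) = 3/(-2 + (J + J)) = 3/(-2 + 2*J))
O(p, x) = 3/(2*(-1 + x)) (O(p, x) = 1*(3/(2*(-1 + x))) = 3/(2*(-1 + x)))
137*z(-9, -12) + O(9, -11) = 137/(5 - 12) + 3/(2*(-1 - 11)) = 137/(-7) + (3/2)/(-12) = 137*(-1/7) + (3/2)*(-1/12) = -137/7 - 1/8 = -1103/56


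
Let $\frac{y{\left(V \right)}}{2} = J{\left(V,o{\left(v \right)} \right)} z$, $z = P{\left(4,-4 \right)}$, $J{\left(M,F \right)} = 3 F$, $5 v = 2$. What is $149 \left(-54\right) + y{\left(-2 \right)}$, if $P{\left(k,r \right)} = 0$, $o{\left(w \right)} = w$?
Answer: $-8046$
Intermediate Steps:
$v = \frac{2}{5}$ ($v = \frac{1}{5} \cdot 2 = \frac{2}{5} \approx 0.4$)
$z = 0$
$y{\left(V \right)} = 0$ ($y{\left(V \right)} = 2 \cdot 3 \cdot \frac{2}{5} \cdot 0 = 2 \cdot \frac{6}{5} \cdot 0 = 2 \cdot 0 = 0$)
$149 \left(-54\right) + y{\left(-2 \right)} = 149 \left(-54\right) + 0 = -8046 + 0 = -8046$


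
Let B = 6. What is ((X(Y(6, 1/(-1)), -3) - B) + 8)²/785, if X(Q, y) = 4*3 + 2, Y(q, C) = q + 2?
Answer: 256/785 ≈ 0.32611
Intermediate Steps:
Y(q, C) = 2 + q
X(Q, y) = 14 (X(Q, y) = 12 + 2 = 14)
((X(Y(6, 1/(-1)), -3) - B) + 8)²/785 = ((14 - 1*6) + 8)²/785 = ((14 - 6) + 8)²*(1/785) = (8 + 8)²*(1/785) = 16²*(1/785) = 256*(1/785) = 256/785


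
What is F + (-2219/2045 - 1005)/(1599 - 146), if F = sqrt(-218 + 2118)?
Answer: -2057444/2971385 + 10*sqrt(19) ≈ 42.897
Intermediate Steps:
F = 10*sqrt(19) (F = sqrt(1900) = 10*sqrt(19) ≈ 43.589)
F + (-2219/2045 - 1005)/(1599 - 146) = 10*sqrt(19) + (-2219/2045 - 1005)/(1599 - 146) = 10*sqrt(19) + (-2219*1/2045 - 1005)/1453 = 10*sqrt(19) + (-2219/2045 - 1005)*(1/1453) = 10*sqrt(19) - 2057444/2045*1/1453 = 10*sqrt(19) - 2057444/2971385 = -2057444/2971385 + 10*sqrt(19)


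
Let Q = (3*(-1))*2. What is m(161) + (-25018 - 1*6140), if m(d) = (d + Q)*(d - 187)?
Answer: -35188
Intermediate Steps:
Q = -6 (Q = -3*2 = -6)
m(d) = (-187 + d)*(-6 + d) (m(d) = (d - 6)*(d - 187) = (-6 + d)*(-187 + d) = (-187 + d)*(-6 + d))
m(161) + (-25018 - 1*6140) = (1122 + 161**2 - 193*161) + (-25018 - 1*6140) = (1122 + 25921 - 31073) + (-25018 - 6140) = -4030 - 31158 = -35188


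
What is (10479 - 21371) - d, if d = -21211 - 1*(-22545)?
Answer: -12226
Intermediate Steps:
d = 1334 (d = -21211 + 22545 = 1334)
(10479 - 21371) - d = (10479 - 21371) - 1*1334 = -10892 - 1334 = -12226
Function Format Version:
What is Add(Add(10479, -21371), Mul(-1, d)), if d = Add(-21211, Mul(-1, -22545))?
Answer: -12226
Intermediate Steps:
d = 1334 (d = Add(-21211, 22545) = 1334)
Add(Add(10479, -21371), Mul(-1, d)) = Add(Add(10479, -21371), Mul(-1, 1334)) = Add(-10892, -1334) = -12226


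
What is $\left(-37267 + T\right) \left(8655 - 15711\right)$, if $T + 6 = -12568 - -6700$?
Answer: $304402896$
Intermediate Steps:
$T = -5874$ ($T = -6 - 5868 = -5874$)
$\left(-37267 + T\right) \left(8655 - 15711\right) = \left(-37267 - 5874\right) \left(8655 - 15711\right) = \left(-43141\right) \left(-7056\right) = 304402896$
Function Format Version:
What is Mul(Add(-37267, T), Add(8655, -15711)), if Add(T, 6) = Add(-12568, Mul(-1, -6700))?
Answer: 304402896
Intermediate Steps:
T = -5874 (T = Add(-6, Add(-12568, Mul(-1, -6700))) = Add(-6, Add(-12568, 6700)) = Add(-6, -5868) = -5874)
Mul(Add(-37267, T), Add(8655, -15711)) = Mul(Add(-37267, -5874), Add(8655, -15711)) = Mul(-43141, -7056) = 304402896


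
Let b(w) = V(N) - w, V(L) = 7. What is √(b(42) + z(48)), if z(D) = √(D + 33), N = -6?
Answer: I*√26 ≈ 5.099*I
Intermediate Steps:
z(D) = √(33 + D)
b(w) = 7 - w
√(b(42) + z(48)) = √((7 - 1*42) + √(33 + 48)) = √((7 - 42) + √81) = √(-35 + 9) = √(-26) = I*√26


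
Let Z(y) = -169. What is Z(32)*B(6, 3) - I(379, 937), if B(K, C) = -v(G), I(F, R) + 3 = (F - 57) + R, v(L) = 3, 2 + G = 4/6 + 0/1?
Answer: -749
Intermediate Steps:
G = -4/3 (G = -2 + (4/6 + 0/1) = -2 + (4*(⅙) + 0*1) = -2 + (⅔ + 0) = -2 + ⅔ = -4/3 ≈ -1.3333)
I(F, R) = -60 + F + R (I(F, R) = -3 + ((F - 57) + R) = -3 + ((-57 + F) + R) = -3 + (-57 + F + R) = -60 + F + R)
B(K, C) = -3 (B(K, C) = -1*3 = -3)
Z(32)*B(6, 3) - I(379, 937) = -169*(-3) - (-60 + 379 + 937) = 507 - 1*1256 = 507 - 1256 = -749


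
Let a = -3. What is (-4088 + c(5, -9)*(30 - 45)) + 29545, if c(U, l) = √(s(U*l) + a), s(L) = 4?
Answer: 25442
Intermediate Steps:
c(U, l) = 1 (c(U, l) = √(4 - 3) = √1 = 1)
(-4088 + c(5, -9)*(30 - 45)) + 29545 = (-4088 + 1*(30 - 45)) + 29545 = (-4088 + 1*(-15)) + 29545 = (-4088 - 15) + 29545 = -4103 + 29545 = 25442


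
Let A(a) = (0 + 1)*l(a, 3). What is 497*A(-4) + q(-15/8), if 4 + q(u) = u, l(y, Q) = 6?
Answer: 23809/8 ≈ 2976.1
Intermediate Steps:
A(a) = 6 (A(a) = (0 + 1)*6 = 1*6 = 6)
q(u) = -4 + u
497*A(-4) + q(-15/8) = 497*6 + (-4 - 15/8) = 2982 + (-4 - 15*1/8) = 2982 + (-4 - 15/8) = 2982 - 47/8 = 23809/8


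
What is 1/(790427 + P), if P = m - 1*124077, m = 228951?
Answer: 1/895301 ≈ 1.1169e-6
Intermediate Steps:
P = 104874 (P = 228951 - 1*124077 = 228951 - 124077 = 104874)
1/(790427 + P) = 1/(790427 + 104874) = 1/895301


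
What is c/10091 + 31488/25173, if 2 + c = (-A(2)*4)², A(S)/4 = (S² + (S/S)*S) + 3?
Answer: 279894130/84673581 ≈ 3.3056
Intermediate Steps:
A(S) = 12 + 4*S + 4*S² (A(S) = 4*((S² + (S/S)*S) + 3) = 4*((S² + 1*S) + 3) = 4*((S² + S) + 3) = 4*((S + S²) + 3) = 4*(3 + S + S²) = 12 + 4*S + 4*S²)
c = 20734 (c = -2 + (-(12 + 4*2 + 4*2²)*4)² = -2 + (-(12 + 8 + 4*4)*4)² = -2 + (-(12 + 8 + 16)*4)² = -2 + (-1*36*4)² = -2 + (-36*4)² = -2 + (-144)² = -2 + 20736 = 20734)
c/10091 + 31488/25173 = 20734/10091 + 31488/25173 = 20734*(1/10091) + 31488*(1/25173) = 20734/10091 + 10496/8391 = 279894130/84673581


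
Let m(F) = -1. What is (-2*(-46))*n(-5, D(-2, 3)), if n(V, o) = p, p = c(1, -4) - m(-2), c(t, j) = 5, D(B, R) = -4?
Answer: 552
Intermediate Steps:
p = 6 (p = 5 - 1*(-1) = 5 + 1 = 6)
n(V, o) = 6
(-2*(-46))*n(-5, D(-2, 3)) = -2*(-46)*6 = 92*6 = 552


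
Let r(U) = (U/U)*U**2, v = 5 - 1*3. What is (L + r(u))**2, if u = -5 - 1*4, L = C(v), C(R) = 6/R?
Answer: 7056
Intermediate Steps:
v = 2 (v = 5 - 3 = 2)
L = 3 (L = 6/2 = 6*(1/2) = 3)
u = -9 (u = -5 - 4 = -9)
r(U) = U**2 (r(U) = 1*U**2 = U**2)
(L + r(u))**2 = (3 + (-9)**2)**2 = (3 + 81)**2 = 84**2 = 7056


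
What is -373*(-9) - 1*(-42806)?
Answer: 46163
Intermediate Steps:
-373*(-9) - 1*(-42806) = 3357 + 42806 = 46163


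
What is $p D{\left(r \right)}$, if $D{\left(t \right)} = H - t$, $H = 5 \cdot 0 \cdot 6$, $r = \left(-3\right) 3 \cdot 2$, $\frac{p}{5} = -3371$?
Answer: $-303390$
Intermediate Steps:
$p = -16855$ ($p = 5 \left(-3371\right) = -16855$)
$r = -18$ ($r = \left(-9\right) 2 = -18$)
$H = 0$ ($H = 0 \cdot 6 = 0$)
$D{\left(t \right)} = - t$ ($D{\left(t \right)} = 0 - t = - t$)
$p D{\left(r \right)} = - 16855 \left(\left(-1\right) \left(-18\right)\right) = \left(-16855\right) 18 = -303390$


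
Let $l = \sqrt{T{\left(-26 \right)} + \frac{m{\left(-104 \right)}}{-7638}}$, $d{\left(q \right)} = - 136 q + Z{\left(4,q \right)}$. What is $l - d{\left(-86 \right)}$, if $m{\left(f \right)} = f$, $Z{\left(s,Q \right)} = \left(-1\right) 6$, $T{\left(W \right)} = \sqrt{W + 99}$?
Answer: $-11690 + \frac{\sqrt{198588 + 14584761 \sqrt{73}}}{3819} \approx -11687.0$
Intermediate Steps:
$T{\left(W \right)} = \sqrt{99 + W}$
$Z{\left(s,Q \right)} = -6$
$d{\left(q \right)} = -6 - 136 q$ ($d{\left(q \right)} = - 136 q - 6 = -6 - 136 q$)
$l = \sqrt{\frac{52}{3819} + \sqrt{73}}$ ($l = \sqrt{\sqrt{99 - 26} - \frac{104}{-7638}} = \sqrt{\sqrt{73} - - \frac{52}{3819}} = \sqrt{\sqrt{73} + \frac{52}{3819}} = \sqrt{\frac{52}{3819} + \sqrt{73}} \approx 2.9253$)
$l - d{\left(-86 \right)} = \frac{\sqrt{198588 + 14584761 \sqrt{73}}}{3819} - \left(-6 - -11696\right) = \frac{\sqrt{198588 + 14584761 \sqrt{73}}}{3819} - \left(-6 + 11696\right) = \frac{\sqrt{198588 + 14584761 \sqrt{73}}}{3819} - 11690 = -11690 + \frac{\sqrt{198588 + 14584761 \sqrt{73}}}{3819}$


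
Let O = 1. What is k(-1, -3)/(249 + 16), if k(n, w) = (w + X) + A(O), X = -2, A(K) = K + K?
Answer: -3/265 ≈ -0.011321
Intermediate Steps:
A(K) = 2*K
k(n, w) = w (k(n, w) = (w - 2) + 2*1 = (-2 + w) + 2 = w)
k(-1, -3)/(249 + 16) = -3/(249 + 16) = -3/265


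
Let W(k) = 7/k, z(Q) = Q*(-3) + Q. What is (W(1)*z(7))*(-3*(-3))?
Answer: -882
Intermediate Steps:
z(Q) = -2*Q (z(Q) = -3*Q + Q = -2*Q)
(W(1)*z(7))*(-3*(-3)) = ((7/1)*(-2*7))*(-3*(-3)) = ((7*1)*(-14))*9 = (7*(-14))*9 = -98*9 = -882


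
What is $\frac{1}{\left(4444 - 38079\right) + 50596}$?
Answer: $\frac{1}{16961} \approx 5.8959 \cdot 10^{-5}$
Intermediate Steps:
$\frac{1}{\left(4444 - 38079\right) + 50596} = \frac{1}{-33635 + 50596} = \frac{1}{16961}$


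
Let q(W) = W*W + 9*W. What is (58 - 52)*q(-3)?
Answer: -108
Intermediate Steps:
q(W) = W² + 9*W
(58 - 52)*q(-3) = (58 - 52)*(-3*(9 - 3)) = 6*(-3*6) = 6*(-18) = -108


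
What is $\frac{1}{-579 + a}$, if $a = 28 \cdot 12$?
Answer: $- \frac{1}{243} \approx -0.0041152$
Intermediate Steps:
$a = 336$
$\frac{1}{-579 + a} = \frac{1}{-579 + 336} = \frac{1}{-243} = - \frac{1}{243}$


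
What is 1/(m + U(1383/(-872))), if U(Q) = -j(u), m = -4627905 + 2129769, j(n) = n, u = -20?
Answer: -1/2498116 ≈ -4.0030e-7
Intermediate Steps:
m = -2498136
U(Q) = 20 (U(Q) = -1*(-20) = 20)
1/(m + U(1383/(-872))) = 1/(-2498136 + 20) = 1/(-2498116) = -1/2498116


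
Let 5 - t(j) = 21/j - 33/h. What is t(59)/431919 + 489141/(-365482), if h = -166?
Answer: -30428757790219/22736284174539 ≈ -1.3383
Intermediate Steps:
t(j) = 797/166 - 21/j (t(j) = 5 - (21/j - 33/(-166)) = 5 - (21/j - 33*(-1/166)) = 5 - (21/j + 33/166) = 5 - (33/166 + 21/j) = 5 + (-33/166 - 21/j) = 797/166 - 21/j)
t(59)/431919 + 489141/(-365482) = (797/166 - 21/59)/431919 + 489141/(-365482) = (797/166 - 21*1/59)*(1/431919) + 489141*(-1/365482) = (797/166 - 21/59)*(1/431919) - 489141/365482 = (43537/9794)*(1/431919) - 489141/365482 = 2561/248836158 - 489141/365482 = -30428757790219/22736284174539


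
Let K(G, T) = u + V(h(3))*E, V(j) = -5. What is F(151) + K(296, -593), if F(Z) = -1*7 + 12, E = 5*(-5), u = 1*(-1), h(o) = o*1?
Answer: 129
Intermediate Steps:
h(o) = o
u = -1
E = -25
F(Z) = 5 (F(Z) = -7 + 12 = 5)
K(G, T) = 124 (K(G, T) = -1 - 5*(-25) = -1 + 125 = 124)
F(151) + K(296, -593) = 5 + 124 = 129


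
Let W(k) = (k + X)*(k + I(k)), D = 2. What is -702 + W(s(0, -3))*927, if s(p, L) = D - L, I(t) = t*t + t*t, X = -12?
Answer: -357597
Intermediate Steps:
I(t) = 2*t² (I(t) = t² + t² = 2*t²)
s(p, L) = 2 - L
W(k) = (-12 + k)*(k + 2*k²) (W(k) = (k - 12)*(k + 2*k²) = (-12 + k)*(k + 2*k²))
-702 + W(s(0, -3))*927 = -702 + ((2 - 1*(-3))*(-12 - 23*(2 - 1*(-3)) + 2*(2 - 1*(-3))²))*927 = -702 + ((2 + 3)*(-12 - 23*(2 + 3) + 2*(2 + 3)²))*927 = -702 + (5*(-12 - 23*5 + 2*5²))*927 = -702 + (5*(-12 - 115 + 2*25))*927 = -702 + (5*(-12 - 115 + 50))*927 = -702 + (5*(-77))*927 = -702 - 385*927 = -702 - 356895 = -357597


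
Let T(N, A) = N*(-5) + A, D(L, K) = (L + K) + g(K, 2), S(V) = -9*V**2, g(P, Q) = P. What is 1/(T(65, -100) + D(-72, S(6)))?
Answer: -1/1145 ≈ -0.00087336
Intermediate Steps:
D(L, K) = L + 2*K (D(L, K) = (L + K) + K = (K + L) + K = L + 2*K)
T(N, A) = A - 5*N (T(N, A) = -5*N + A = A - 5*N)
1/(T(65, -100) + D(-72, S(6))) = 1/((-100 - 5*65) + (-72 + 2*(-9*6**2))) = 1/((-100 - 325) + (-72 + 2*(-9*36))) = 1/(-425 + (-72 + 2*(-324))) = 1/(-425 + (-72 - 648)) = 1/(-425 - 720) = 1/(-1145) = -1/1145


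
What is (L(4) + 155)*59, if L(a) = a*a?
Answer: 10089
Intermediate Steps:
L(a) = a²
(L(4) + 155)*59 = (4² + 155)*59 = (16 + 155)*59 = 171*59 = 10089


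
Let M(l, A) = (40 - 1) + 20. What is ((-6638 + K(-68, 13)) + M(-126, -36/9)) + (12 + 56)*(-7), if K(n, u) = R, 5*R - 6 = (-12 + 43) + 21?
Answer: -35217/5 ≈ -7043.4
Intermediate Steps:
M(l, A) = 59 (M(l, A) = 39 + 20 = 59)
R = 58/5 (R = 6/5 + ((-12 + 43) + 21)/5 = 6/5 + (31 + 21)/5 = 6/5 + (⅕)*52 = 6/5 + 52/5 = 58/5 ≈ 11.600)
K(n, u) = 58/5
((-6638 + K(-68, 13)) + M(-126, -36/9)) + (12 + 56)*(-7) = ((-6638 + 58/5) + 59) + (12 + 56)*(-7) = (-33132/5 + 59) + 68*(-7) = -32837/5 - 476 = -35217/5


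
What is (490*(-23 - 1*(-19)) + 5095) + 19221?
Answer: 22356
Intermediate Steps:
(490*(-23 - 1*(-19)) + 5095) + 19221 = (490*(-23 + 19) + 5095) + 19221 = (490*(-4) + 5095) + 19221 = (-1960 + 5095) + 19221 = 3135 + 19221 = 22356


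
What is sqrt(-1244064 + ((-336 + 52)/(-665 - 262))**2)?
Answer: 20*I*sqrt(2672650481)/927 ≈ 1115.4*I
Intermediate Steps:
sqrt(-1244064 + ((-336 + 52)/(-665 - 262))**2) = sqrt(-1244064 + (-284/(-927))**2) = sqrt(-1244064 + (-284*(-1/927))**2) = sqrt(-1244064 + (284/927)**2) = sqrt(-1244064 + 80656/859329) = sqrt(-1069060192400/859329) = 20*I*sqrt(2672650481)/927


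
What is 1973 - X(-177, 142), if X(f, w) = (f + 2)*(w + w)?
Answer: 51673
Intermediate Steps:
X(f, w) = 2*w*(2 + f) (X(f, w) = (2 + f)*(2*w) = 2*w*(2 + f))
1973 - X(-177, 142) = 1973 - 2*142*(2 - 177) = 1973 - 2*142*(-175) = 1973 - 1*(-49700) = 1973 + 49700 = 51673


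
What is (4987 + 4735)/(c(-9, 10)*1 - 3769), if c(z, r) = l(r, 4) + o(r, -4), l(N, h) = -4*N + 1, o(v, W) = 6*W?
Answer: -4861/1916 ≈ -2.5371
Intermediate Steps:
l(N, h) = 1 - 4*N
c(z, r) = -23 - 4*r (c(z, r) = (1 - 4*r) + 6*(-4) = (1 - 4*r) - 24 = -23 - 4*r)
(4987 + 4735)/(c(-9, 10)*1 - 3769) = (4987 + 4735)/((-23 - 4*10)*1 - 3769) = 9722/((-23 - 40)*1 - 3769) = 9722/(-63*1 - 3769) = 9722/(-63 - 3769) = 9722/(-3832) = 9722*(-1/3832) = -4861/1916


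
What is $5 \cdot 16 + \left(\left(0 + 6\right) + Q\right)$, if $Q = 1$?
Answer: $87$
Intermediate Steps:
$5 \cdot 16 + \left(\left(0 + 6\right) + Q\right) = 5 \cdot 16 + \left(\left(0 + 6\right) + 1\right) = 80 + \left(6 + 1\right) = 80 + 7 = 87$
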